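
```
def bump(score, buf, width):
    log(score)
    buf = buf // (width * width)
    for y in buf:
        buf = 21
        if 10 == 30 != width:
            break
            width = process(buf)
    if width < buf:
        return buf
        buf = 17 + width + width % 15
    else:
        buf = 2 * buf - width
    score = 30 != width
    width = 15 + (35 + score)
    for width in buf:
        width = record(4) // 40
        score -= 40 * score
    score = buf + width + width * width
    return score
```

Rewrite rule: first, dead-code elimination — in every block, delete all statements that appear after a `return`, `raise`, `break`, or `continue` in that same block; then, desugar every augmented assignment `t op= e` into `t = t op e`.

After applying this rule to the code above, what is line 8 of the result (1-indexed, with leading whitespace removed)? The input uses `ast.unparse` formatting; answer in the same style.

if width < buf:

Transformed code:
def bump(score, buf, width):
    log(score)
    buf = buf // (width * width)
    for y in buf:
        buf = 21
        if 10 == 30 != width:
            break
    if width < buf:
        return buf
    else:
        buf = 2 * buf - width
    score = 30 != width
    width = 15 + (35 + score)
    for width in buf:
        width = record(4) // 40
        score = score - 40 * score
    score = buf + width + width * width
    return score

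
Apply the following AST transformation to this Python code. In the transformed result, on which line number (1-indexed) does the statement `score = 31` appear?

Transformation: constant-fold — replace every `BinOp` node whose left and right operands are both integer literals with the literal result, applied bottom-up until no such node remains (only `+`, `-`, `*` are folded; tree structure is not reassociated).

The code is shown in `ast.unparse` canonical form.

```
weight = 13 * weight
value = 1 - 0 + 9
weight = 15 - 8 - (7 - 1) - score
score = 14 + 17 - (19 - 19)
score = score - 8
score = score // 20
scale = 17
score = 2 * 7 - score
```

4

Transformed code:
weight = 13 * weight
value = 10
weight = 1 - score
score = 31
score = score - 8
score = score // 20
scale = 17
score = 14 - score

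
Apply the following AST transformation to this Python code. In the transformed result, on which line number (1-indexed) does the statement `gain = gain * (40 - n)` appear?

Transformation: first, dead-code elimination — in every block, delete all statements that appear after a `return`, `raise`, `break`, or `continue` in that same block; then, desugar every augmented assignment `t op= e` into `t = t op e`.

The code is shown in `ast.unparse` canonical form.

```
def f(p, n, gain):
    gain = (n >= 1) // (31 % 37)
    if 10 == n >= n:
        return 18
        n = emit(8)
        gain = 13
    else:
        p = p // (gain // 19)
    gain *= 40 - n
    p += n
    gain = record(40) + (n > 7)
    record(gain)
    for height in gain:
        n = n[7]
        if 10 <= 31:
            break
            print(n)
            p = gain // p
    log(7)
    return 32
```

7

Transformed code:
def f(p, n, gain):
    gain = (n >= 1) // (31 % 37)
    if 10 == n >= n:
        return 18
    else:
        p = p // (gain // 19)
    gain = gain * (40 - n)
    p = p + n
    gain = record(40) + (n > 7)
    record(gain)
    for height in gain:
        n = n[7]
        if 10 <= 31:
            break
    log(7)
    return 32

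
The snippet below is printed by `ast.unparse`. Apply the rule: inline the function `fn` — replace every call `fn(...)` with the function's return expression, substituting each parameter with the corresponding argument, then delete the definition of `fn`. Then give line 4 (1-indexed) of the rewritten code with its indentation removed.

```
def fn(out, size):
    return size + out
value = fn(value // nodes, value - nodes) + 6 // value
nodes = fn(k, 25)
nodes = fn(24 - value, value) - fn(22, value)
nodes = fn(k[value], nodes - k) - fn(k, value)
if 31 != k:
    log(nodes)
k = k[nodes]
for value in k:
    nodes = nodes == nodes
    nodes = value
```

Transformed code:
value = value - nodes + value // nodes + 6 // value
nodes = 25 + k
nodes = value + (24 - value) - (value + 22)
nodes = nodes - k + k[value] - (value + k)
if 31 != k:
    log(nodes)
k = k[nodes]
for value in k:
    nodes = nodes == nodes
    nodes = value

nodes = nodes - k + k[value] - (value + k)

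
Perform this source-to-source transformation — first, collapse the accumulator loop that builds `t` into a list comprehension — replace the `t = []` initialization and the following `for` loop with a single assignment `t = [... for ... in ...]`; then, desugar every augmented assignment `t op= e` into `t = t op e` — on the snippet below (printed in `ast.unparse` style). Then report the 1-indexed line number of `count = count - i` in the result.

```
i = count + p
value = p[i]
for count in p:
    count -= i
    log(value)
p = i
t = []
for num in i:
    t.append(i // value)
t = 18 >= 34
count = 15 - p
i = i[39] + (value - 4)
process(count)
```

Transformed code:
i = count + p
value = p[i]
for count in p:
    count = count - i
    log(value)
p = i
t = [i // value for num in i]
t = 18 >= 34
count = 15 - p
i = i[39] + (value - 4)
process(count)

4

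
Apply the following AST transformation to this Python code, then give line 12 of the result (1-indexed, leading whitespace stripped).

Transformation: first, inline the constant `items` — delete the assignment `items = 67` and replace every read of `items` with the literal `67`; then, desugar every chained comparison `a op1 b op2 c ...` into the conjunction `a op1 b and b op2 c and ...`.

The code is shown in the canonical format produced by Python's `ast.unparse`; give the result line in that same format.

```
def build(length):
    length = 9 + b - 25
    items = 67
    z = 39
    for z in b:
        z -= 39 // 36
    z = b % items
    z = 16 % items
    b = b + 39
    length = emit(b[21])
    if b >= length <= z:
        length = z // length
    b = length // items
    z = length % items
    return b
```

Transformed code:
def build(length):
    length = 9 + b - 25
    z = 39
    for z in b:
        z -= 39 // 36
    z = b % 67
    z = 16 % 67
    b = b + 39
    length = emit(b[21])
    if b >= length and length <= z:
        length = z // length
    b = length // 67
    z = length % 67
    return b

b = length // 67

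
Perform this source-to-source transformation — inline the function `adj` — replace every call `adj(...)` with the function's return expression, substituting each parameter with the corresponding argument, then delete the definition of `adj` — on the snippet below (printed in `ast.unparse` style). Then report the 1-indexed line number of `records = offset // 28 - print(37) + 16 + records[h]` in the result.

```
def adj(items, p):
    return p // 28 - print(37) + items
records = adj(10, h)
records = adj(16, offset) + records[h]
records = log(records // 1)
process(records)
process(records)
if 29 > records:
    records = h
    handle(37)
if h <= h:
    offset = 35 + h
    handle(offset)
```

2

Transformed code:
records = h // 28 - print(37) + 10
records = offset // 28 - print(37) + 16 + records[h]
records = log(records // 1)
process(records)
process(records)
if 29 > records:
    records = h
    handle(37)
if h <= h:
    offset = 35 + h
    handle(offset)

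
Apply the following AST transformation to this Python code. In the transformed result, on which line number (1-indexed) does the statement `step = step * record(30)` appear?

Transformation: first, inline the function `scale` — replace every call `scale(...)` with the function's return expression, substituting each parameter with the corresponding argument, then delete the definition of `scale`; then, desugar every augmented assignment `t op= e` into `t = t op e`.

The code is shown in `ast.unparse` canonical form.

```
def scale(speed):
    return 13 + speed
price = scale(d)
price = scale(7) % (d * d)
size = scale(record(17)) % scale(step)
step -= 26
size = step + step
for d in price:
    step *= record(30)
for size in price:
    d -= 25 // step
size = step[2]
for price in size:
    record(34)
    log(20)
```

Transformed code:
price = 13 + d
price = (13 + 7) % (d * d)
size = (13 + record(17)) % (13 + step)
step = step - 26
size = step + step
for d in price:
    step = step * record(30)
for size in price:
    d = d - 25 // step
size = step[2]
for price in size:
    record(34)
    log(20)

7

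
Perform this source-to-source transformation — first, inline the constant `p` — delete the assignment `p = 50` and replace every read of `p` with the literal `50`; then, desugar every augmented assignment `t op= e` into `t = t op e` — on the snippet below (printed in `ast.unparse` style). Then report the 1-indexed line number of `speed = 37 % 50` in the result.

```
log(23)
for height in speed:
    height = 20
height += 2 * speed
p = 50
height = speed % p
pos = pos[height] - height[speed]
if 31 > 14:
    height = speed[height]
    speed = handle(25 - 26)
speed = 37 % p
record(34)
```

10

Transformed code:
log(23)
for height in speed:
    height = 20
height = height + 2 * speed
height = speed % 50
pos = pos[height] - height[speed]
if 31 > 14:
    height = speed[height]
    speed = handle(25 - 26)
speed = 37 % 50
record(34)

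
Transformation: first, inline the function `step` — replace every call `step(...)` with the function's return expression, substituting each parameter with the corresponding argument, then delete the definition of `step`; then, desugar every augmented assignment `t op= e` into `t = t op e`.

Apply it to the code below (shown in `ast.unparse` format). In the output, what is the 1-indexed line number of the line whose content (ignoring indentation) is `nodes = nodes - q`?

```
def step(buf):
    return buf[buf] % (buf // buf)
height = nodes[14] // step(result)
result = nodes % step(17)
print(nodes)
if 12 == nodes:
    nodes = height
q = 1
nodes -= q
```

7

Transformed code:
height = nodes[14] // (result[result] % (result // result))
result = nodes % (17[17] % (17 // 17))
print(nodes)
if 12 == nodes:
    nodes = height
q = 1
nodes = nodes - q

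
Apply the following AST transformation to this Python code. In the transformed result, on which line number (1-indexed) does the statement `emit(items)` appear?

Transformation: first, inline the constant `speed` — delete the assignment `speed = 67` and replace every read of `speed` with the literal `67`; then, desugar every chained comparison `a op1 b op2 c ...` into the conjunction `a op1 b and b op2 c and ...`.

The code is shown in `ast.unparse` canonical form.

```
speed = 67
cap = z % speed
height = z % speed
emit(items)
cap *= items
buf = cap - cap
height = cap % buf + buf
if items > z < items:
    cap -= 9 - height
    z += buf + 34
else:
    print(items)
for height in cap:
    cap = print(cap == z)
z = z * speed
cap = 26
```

Transformed code:
cap = z % 67
height = z % 67
emit(items)
cap *= items
buf = cap - cap
height = cap % buf + buf
if items > z and z < items:
    cap -= 9 - height
    z += buf + 34
else:
    print(items)
for height in cap:
    cap = print(cap == z)
z = z * 67
cap = 26

3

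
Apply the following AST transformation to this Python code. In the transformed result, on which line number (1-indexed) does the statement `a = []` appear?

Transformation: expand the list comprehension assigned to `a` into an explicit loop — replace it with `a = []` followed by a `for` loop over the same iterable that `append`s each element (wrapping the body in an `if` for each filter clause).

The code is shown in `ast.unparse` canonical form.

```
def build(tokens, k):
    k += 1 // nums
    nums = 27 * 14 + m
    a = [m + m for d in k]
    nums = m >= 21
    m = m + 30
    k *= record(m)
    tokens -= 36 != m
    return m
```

Transformed code:
def build(tokens, k):
    k += 1 // nums
    nums = 27 * 14 + m
    a = []
    for d in k:
        a.append(m + m)
    nums = m >= 21
    m = m + 30
    k *= record(m)
    tokens -= 36 != m
    return m

4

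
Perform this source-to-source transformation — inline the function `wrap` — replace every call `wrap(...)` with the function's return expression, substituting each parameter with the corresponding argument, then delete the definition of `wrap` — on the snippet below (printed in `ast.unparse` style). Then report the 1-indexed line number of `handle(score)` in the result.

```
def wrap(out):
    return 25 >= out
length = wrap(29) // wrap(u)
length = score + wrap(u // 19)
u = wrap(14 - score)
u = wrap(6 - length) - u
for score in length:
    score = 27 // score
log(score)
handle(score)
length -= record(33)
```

8

Transformed code:
length = (25 >= 29) // (25 >= u)
length = score + (25 >= u // 19)
u = 25 >= 14 - score
u = (25 >= 6 - length) - u
for score in length:
    score = 27 // score
log(score)
handle(score)
length -= record(33)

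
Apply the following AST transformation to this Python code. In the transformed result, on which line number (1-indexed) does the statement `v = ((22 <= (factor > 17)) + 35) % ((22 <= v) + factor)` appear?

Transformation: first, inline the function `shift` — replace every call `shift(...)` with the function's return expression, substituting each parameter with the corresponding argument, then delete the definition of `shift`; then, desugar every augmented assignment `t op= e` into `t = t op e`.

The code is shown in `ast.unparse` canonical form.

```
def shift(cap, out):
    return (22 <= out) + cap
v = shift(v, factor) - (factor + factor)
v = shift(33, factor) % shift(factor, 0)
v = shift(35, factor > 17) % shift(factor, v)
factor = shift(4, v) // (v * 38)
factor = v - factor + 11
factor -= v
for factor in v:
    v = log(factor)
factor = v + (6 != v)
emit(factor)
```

Transformed code:
v = (22 <= factor) + v - (factor + factor)
v = ((22 <= factor) + 33) % ((22 <= 0) + factor)
v = ((22 <= (factor > 17)) + 35) % ((22 <= v) + factor)
factor = ((22 <= v) + 4) // (v * 38)
factor = v - factor + 11
factor = factor - v
for factor in v:
    v = log(factor)
factor = v + (6 != v)
emit(factor)

3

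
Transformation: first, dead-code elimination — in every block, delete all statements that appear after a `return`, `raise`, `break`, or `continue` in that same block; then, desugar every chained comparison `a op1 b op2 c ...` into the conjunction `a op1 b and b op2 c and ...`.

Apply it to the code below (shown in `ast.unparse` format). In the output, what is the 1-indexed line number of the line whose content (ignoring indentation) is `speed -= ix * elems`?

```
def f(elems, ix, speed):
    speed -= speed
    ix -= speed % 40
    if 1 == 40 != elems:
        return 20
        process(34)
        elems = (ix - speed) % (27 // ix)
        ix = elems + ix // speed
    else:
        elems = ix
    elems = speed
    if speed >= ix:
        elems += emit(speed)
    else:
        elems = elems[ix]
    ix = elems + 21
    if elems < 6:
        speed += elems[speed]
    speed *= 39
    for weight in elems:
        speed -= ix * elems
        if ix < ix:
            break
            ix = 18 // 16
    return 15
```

18

Transformed code:
def f(elems, ix, speed):
    speed -= speed
    ix -= speed % 40
    if 1 == 40 and 40 != elems:
        return 20
    else:
        elems = ix
    elems = speed
    if speed >= ix:
        elems += emit(speed)
    else:
        elems = elems[ix]
    ix = elems + 21
    if elems < 6:
        speed += elems[speed]
    speed *= 39
    for weight in elems:
        speed -= ix * elems
        if ix < ix:
            break
    return 15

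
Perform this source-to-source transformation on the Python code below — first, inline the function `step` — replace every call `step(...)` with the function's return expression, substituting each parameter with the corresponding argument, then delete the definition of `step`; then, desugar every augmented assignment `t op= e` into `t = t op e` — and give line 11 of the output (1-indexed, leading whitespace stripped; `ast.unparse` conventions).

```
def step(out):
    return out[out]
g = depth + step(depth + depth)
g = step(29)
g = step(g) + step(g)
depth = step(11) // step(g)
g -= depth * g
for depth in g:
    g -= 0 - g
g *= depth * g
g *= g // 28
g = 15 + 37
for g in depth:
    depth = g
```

for g in depth:

Transformed code:
g = depth + (depth + depth)[depth + depth]
g = 29[29]
g = g[g] + g[g]
depth = 11[11] // g[g]
g = g - depth * g
for depth in g:
    g = g - (0 - g)
g = g * (depth * g)
g = g * (g // 28)
g = 15 + 37
for g in depth:
    depth = g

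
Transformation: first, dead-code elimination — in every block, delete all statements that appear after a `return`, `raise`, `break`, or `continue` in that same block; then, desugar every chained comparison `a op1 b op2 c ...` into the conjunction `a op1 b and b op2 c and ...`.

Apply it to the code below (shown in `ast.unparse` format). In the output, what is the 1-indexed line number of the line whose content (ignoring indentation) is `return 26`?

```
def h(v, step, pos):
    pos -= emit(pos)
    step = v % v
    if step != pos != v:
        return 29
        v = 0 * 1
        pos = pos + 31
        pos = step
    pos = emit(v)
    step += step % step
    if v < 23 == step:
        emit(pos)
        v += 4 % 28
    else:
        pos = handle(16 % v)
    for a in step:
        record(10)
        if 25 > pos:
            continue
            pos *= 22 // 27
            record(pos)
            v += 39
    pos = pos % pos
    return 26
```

Transformed code:
def h(v, step, pos):
    pos -= emit(pos)
    step = v % v
    if step != pos and pos != v:
        return 29
    pos = emit(v)
    step += step % step
    if v < 23 and 23 == step:
        emit(pos)
        v += 4 % 28
    else:
        pos = handle(16 % v)
    for a in step:
        record(10)
        if 25 > pos:
            continue
    pos = pos % pos
    return 26

18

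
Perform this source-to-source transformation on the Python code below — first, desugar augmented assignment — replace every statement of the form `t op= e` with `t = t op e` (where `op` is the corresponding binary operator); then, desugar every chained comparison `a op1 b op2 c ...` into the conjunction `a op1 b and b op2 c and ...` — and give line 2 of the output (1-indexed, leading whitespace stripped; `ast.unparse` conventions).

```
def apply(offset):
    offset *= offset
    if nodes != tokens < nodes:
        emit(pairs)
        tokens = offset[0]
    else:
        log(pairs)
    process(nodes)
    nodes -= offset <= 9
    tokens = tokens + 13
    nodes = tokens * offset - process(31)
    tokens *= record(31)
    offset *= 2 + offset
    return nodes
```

offset = offset * offset

Transformed code:
def apply(offset):
    offset = offset * offset
    if nodes != tokens and tokens < nodes:
        emit(pairs)
        tokens = offset[0]
    else:
        log(pairs)
    process(nodes)
    nodes = nodes - (offset <= 9)
    tokens = tokens + 13
    nodes = tokens * offset - process(31)
    tokens = tokens * record(31)
    offset = offset * (2 + offset)
    return nodes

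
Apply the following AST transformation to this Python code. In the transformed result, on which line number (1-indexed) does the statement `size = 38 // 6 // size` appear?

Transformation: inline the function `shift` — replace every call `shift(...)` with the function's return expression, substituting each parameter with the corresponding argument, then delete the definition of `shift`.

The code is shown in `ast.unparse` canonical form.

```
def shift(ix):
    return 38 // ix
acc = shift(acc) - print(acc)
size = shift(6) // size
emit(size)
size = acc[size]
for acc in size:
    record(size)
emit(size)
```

Transformed code:
acc = 38 // acc - print(acc)
size = 38 // 6 // size
emit(size)
size = acc[size]
for acc in size:
    record(size)
emit(size)

2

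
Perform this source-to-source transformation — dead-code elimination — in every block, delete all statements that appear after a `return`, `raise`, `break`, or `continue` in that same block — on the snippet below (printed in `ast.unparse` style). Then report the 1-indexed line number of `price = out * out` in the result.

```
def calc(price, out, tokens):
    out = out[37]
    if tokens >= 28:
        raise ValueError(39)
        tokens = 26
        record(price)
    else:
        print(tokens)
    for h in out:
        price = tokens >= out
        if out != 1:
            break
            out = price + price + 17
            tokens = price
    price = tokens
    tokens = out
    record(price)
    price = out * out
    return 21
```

14

Transformed code:
def calc(price, out, tokens):
    out = out[37]
    if tokens >= 28:
        raise ValueError(39)
    else:
        print(tokens)
    for h in out:
        price = tokens >= out
        if out != 1:
            break
    price = tokens
    tokens = out
    record(price)
    price = out * out
    return 21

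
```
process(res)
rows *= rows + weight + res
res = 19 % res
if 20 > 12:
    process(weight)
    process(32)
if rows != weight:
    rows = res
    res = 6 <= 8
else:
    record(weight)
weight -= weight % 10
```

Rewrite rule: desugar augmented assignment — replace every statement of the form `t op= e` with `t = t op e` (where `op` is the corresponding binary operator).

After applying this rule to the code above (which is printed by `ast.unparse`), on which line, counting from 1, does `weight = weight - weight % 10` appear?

Transformed code:
process(res)
rows = rows * (rows + weight + res)
res = 19 % res
if 20 > 12:
    process(weight)
    process(32)
if rows != weight:
    rows = res
    res = 6 <= 8
else:
    record(weight)
weight = weight - weight % 10

12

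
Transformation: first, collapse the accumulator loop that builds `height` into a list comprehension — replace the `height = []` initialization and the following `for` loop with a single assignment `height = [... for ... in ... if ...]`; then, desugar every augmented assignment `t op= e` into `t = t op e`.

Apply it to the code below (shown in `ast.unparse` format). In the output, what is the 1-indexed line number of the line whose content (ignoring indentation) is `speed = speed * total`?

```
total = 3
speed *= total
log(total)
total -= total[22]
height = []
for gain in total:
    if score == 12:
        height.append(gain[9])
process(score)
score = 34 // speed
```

2

Transformed code:
total = 3
speed = speed * total
log(total)
total = total - total[22]
height = [gain[9] for gain in total if score == 12]
process(score)
score = 34 // speed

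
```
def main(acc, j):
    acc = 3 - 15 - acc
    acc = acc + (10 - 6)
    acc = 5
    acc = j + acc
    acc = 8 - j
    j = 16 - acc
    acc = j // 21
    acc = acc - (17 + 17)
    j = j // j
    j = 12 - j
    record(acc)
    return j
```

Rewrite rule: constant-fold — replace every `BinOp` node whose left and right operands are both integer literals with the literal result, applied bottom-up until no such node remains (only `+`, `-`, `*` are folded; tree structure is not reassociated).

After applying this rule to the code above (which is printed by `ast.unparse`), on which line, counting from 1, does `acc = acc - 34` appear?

9

Transformed code:
def main(acc, j):
    acc = -12 - acc
    acc = acc + 4
    acc = 5
    acc = j + acc
    acc = 8 - j
    j = 16 - acc
    acc = j // 21
    acc = acc - 34
    j = j // j
    j = 12 - j
    record(acc)
    return j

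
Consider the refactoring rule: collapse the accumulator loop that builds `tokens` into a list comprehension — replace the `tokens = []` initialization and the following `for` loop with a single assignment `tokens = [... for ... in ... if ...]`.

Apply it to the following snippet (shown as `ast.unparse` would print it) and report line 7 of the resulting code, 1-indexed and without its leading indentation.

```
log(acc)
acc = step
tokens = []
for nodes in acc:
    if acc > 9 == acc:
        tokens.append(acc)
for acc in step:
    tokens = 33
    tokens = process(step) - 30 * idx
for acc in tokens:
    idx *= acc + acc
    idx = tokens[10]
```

for acc in tokens:

Transformed code:
log(acc)
acc = step
tokens = [acc for nodes in acc if acc > 9 == acc]
for acc in step:
    tokens = 33
    tokens = process(step) - 30 * idx
for acc in tokens:
    idx *= acc + acc
    idx = tokens[10]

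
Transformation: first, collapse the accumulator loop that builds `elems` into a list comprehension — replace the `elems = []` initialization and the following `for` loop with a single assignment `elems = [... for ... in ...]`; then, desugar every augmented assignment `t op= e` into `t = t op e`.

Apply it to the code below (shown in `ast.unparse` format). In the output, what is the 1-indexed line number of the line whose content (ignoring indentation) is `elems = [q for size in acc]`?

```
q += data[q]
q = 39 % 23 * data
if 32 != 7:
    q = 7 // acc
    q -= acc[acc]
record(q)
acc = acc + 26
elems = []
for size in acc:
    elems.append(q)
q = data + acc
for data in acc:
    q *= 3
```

Transformed code:
q = q + data[q]
q = 39 % 23 * data
if 32 != 7:
    q = 7 // acc
    q = q - acc[acc]
record(q)
acc = acc + 26
elems = [q for size in acc]
q = data + acc
for data in acc:
    q = q * 3

8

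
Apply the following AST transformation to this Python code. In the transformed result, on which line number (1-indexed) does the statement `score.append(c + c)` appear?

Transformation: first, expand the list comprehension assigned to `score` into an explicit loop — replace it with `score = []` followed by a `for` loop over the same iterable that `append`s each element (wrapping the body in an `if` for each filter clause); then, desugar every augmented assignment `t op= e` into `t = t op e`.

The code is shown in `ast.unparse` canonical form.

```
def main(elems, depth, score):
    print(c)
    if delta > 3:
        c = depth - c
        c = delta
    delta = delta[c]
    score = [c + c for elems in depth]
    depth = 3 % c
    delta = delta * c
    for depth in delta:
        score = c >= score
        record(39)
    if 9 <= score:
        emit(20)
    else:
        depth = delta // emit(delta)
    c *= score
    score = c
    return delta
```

Transformed code:
def main(elems, depth, score):
    print(c)
    if delta > 3:
        c = depth - c
        c = delta
    delta = delta[c]
    score = []
    for elems in depth:
        score.append(c + c)
    depth = 3 % c
    delta = delta * c
    for depth in delta:
        score = c >= score
        record(39)
    if 9 <= score:
        emit(20)
    else:
        depth = delta // emit(delta)
    c = c * score
    score = c
    return delta

9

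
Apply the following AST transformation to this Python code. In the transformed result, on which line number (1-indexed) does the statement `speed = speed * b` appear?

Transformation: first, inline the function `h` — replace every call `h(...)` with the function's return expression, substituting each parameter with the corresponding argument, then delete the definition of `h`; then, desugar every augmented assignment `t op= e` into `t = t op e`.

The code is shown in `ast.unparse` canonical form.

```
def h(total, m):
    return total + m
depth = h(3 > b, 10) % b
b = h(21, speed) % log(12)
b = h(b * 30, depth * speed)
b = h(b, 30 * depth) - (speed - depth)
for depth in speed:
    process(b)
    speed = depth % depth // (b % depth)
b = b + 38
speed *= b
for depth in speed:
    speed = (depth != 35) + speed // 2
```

9

Transformed code:
depth = ((3 > b) + 10) % b
b = (21 + speed) % log(12)
b = b * 30 + depth * speed
b = b + 30 * depth - (speed - depth)
for depth in speed:
    process(b)
    speed = depth % depth // (b % depth)
b = b + 38
speed = speed * b
for depth in speed:
    speed = (depth != 35) + speed // 2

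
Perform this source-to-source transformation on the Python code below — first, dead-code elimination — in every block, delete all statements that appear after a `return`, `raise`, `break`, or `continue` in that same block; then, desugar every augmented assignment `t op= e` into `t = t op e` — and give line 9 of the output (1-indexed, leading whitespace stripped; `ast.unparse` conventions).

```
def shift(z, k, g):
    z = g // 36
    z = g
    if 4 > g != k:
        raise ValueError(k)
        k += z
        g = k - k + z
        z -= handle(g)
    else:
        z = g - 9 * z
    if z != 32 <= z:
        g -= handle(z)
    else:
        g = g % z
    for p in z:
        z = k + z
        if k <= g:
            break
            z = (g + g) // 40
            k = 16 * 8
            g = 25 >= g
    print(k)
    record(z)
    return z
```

Transformed code:
def shift(z, k, g):
    z = g // 36
    z = g
    if 4 > g != k:
        raise ValueError(k)
    else:
        z = g - 9 * z
    if z != 32 <= z:
        g = g - handle(z)
    else:
        g = g % z
    for p in z:
        z = k + z
        if k <= g:
            break
    print(k)
    record(z)
    return z

g = g - handle(z)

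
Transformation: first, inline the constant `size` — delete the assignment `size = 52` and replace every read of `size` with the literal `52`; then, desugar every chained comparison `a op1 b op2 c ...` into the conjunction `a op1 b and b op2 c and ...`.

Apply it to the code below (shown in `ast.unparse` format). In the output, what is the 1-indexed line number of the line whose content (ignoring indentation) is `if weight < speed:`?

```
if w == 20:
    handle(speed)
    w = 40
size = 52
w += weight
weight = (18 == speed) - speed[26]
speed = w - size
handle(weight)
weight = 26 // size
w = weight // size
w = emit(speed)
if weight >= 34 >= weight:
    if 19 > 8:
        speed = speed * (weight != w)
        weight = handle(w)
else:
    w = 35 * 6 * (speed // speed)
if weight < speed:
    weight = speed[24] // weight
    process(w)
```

Transformed code:
if w == 20:
    handle(speed)
    w = 40
w += weight
weight = (18 == speed) - speed[26]
speed = w - 52
handle(weight)
weight = 26 // 52
w = weight // 52
w = emit(speed)
if weight >= 34 and 34 >= weight:
    if 19 > 8:
        speed = speed * (weight != w)
        weight = handle(w)
else:
    w = 35 * 6 * (speed // speed)
if weight < speed:
    weight = speed[24] // weight
    process(w)

17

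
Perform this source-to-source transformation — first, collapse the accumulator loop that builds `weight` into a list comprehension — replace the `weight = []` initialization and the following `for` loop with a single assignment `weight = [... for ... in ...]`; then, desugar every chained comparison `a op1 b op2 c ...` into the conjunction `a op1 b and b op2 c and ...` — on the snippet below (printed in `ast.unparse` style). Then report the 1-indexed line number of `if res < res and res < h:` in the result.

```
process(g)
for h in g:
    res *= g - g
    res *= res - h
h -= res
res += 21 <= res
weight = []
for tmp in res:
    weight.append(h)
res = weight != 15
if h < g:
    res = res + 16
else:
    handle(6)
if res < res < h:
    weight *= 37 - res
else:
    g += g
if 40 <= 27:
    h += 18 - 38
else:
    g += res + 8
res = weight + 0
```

13

Transformed code:
process(g)
for h in g:
    res *= g - g
    res *= res - h
h -= res
res += 21 <= res
weight = [h for tmp in res]
res = weight != 15
if h < g:
    res = res + 16
else:
    handle(6)
if res < res and res < h:
    weight *= 37 - res
else:
    g += g
if 40 <= 27:
    h += 18 - 38
else:
    g += res + 8
res = weight + 0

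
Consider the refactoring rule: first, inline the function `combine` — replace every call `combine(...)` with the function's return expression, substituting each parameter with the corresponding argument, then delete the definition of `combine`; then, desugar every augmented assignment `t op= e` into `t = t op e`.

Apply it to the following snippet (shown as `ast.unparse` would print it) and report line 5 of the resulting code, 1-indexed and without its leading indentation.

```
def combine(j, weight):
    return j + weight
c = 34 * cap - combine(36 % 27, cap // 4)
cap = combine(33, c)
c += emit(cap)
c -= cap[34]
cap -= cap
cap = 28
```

cap = cap - cap

Transformed code:
c = 34 * cap - (36 % 27 + cap // 4)
cap = 33 + c
c = c + emit(cap)
c = c - cap[34]
cap = cap - cap
cap = 28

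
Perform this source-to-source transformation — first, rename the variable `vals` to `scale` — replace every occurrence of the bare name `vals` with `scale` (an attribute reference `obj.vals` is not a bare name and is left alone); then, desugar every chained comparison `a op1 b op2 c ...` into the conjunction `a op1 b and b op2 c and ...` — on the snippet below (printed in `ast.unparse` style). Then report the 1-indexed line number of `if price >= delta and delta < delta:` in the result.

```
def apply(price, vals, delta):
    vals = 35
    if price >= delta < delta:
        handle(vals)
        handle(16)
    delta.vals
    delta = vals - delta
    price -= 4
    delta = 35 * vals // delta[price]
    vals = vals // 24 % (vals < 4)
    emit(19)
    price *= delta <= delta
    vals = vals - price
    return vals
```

Transformed code:
def apply(price, scale, delta):
    scale = 35
    if price >= delta and delta < delta:
        handle(scale)
        handle(16)
    delta.vals
    delta = scale - delta
    price -= 4
    delta = 35 * scale // delta[price]
    scale = scale // 24 % (scale < 4)
    emit(19)
    price *= delta <= delta
    scale = scale - price
    return scale

3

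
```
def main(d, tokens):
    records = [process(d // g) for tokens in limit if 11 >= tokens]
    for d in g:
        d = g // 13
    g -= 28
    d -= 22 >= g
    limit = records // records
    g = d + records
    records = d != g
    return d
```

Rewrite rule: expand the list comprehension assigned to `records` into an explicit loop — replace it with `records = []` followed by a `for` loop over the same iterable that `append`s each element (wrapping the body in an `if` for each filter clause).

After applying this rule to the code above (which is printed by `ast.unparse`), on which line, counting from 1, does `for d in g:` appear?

Transformed code:
def main(d, tokens):
    records = []
    for tokens in limit:
        if 11 >= tokens:
            records.append(process(d // g))
    for d in g:
        d = g // 13
    g -= 28
    d -= 22 >= g
    limit = records // records
    g = d + records
    records = d != g
    return d

6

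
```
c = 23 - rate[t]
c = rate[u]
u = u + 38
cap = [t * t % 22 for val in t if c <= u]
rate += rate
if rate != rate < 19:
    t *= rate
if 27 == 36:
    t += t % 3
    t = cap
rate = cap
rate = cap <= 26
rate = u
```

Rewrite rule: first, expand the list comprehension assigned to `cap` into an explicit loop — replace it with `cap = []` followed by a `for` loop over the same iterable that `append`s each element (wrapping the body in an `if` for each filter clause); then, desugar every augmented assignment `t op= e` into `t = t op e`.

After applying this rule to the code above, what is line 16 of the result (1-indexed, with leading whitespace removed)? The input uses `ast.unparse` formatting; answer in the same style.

Transformed code:
c = 23 - rate[t]
c = rate[u]
u = u + 38
cap = []
for val in t:
    if c <= u:
        cap.append(t * t % 22)
rate = rate + rate
if rate != rate < 19:
    t = t * rate
if 27 == 36:
    t = t + t % 3
    t = cap
rate = cap
rate = cap <= 26
rate = u

rate = u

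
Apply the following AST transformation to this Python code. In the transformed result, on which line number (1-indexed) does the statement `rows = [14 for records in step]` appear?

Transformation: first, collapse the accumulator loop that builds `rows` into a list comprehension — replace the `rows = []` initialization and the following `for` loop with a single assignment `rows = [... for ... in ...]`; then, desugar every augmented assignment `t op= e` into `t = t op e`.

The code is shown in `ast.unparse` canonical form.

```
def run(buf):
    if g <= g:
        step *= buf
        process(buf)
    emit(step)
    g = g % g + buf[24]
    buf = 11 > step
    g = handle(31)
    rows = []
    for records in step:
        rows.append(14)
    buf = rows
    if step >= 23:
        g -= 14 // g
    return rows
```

9

Transformed code:
def run(buf):
    if g <= g:
        step = step * buf
        process(buf)
    emit(step)
    g = g % g + buf[24]
    buf = 11 > step
    g = handle(31)
    rows = [14 for records in step]
    buf = rows
    if step >= 23:
        g = g - 14 // g
    return rows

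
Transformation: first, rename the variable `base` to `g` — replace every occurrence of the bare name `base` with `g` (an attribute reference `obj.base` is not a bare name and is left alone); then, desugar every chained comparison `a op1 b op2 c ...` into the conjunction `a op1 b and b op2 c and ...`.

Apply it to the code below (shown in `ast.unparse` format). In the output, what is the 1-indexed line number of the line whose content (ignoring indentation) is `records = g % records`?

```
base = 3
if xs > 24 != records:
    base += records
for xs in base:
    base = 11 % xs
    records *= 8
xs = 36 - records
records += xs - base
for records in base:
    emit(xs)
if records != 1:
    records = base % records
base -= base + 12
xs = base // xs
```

Transformed code:
g = 3
if xs > 24 and 24 != records:
    g += records
for xs in g:
    g = 11 % xs
    records *= 8
xs = 36 - records
records += xs - g
for records in g:
    emit(xs)
if records != 1:
    records = g % records
g -= g + 12
xs = g // xs

12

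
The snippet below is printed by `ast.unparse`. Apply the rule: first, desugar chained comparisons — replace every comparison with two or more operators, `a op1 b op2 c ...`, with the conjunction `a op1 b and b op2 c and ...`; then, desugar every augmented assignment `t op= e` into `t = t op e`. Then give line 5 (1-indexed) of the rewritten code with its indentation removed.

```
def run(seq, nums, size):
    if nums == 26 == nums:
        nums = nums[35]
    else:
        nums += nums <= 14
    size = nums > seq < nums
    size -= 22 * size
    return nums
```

Transformed code:
def run(seq, nums, size):
    if nums == 26 and 26 == nums:
        nums = nums[35]
    else:
        nums = nums + (nums <= 14)
    size = nums > seq and seq < nums
    size = size - 22 * size
    return nums

nums = nums + (nums <= 14)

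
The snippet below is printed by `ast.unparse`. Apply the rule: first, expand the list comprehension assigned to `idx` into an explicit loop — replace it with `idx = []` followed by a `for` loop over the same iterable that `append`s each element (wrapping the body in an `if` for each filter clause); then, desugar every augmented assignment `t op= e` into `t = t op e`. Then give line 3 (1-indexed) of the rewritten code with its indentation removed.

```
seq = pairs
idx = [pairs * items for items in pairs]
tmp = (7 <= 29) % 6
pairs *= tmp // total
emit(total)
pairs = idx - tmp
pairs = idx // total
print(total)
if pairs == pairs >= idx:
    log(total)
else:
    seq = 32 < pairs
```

Transformed code:
seq = pairs
idx = []
for items in pairs:
    idx.append(pairs * items)
tmp = (7 <= 29) % 6
pairs = pairs * (tmp // total)
emit(total)
pairs = idx - tmp
pairs = idx // total
print(total)
if pairs == pairs >= idx:
    log(total)
else:
    seq = 32 < pairs

for items in pairs:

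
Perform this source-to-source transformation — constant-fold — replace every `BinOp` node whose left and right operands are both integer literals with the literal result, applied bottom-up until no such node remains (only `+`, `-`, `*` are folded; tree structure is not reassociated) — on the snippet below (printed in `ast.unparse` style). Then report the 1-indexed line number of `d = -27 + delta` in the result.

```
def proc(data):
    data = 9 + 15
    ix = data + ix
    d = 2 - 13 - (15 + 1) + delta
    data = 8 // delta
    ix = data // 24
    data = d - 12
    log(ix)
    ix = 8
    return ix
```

4

Transformed code:
def proc(data):
    data = 24
    ix = data + ix
    d = -27 + delta
    data = 8 // delta
    ix = data // 24
    data = d - 12
    log(ix)
    ix = 8
    return ix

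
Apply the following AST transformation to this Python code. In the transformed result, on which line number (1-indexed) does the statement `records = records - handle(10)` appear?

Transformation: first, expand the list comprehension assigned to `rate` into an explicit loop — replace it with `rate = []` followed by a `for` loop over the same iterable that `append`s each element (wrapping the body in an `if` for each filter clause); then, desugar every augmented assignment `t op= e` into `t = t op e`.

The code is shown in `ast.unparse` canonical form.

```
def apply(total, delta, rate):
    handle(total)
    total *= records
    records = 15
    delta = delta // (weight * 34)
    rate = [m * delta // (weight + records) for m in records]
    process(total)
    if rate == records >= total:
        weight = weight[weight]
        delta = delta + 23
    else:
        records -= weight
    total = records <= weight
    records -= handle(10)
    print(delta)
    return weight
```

Transformed code:
def apply(total, delta, rate):
    handle(total)
    total = total * records
    records = 15
    delta = delta // (weight * 34)
    rate = []
    for m in records:
        rate.append(m * delta // (weight + records))
    process(total)
    if rate == records >= total:
        weight = weight[weight]
        delta = delta + 23
    else:
        records = records - weight
    total = records <= weight
    records = records - handle(10)
    print(delta)
    return weight

16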